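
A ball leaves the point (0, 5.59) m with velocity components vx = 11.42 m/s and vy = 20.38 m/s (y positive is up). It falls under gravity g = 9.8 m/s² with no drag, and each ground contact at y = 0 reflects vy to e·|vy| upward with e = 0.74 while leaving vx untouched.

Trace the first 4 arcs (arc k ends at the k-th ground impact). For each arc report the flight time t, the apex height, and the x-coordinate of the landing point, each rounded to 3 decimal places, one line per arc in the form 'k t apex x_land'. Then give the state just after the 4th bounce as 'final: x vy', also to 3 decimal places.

1 4.417 26.781 50.447
2 3.460 14.665 89.960
3 2.560 8.031 119.200
4 1.895 4.398 140.838
final: 140.838 6.870

Arc 1: start y=5.590, vy=20.380 → t=4.417, apex=26.781, x_land=50.447, impact vy=-22.911
  bounce: vy ← 0.74·22.911 = 16.954
Arc 2: start y=0.000, vy=16.954 → t=3.460, apex=14.665, x_land=89.960, impact vy=-16.954
  bounce: vy ← 0.74·16.954 = 12.546
Arc 3: start y=0.000, vy=12.546 → t=2.560, apex=8.031, x_land=119.200, impact vy=-12.546
  bounce: vy ← 0.74·12.546 = 9.284
Arc 4: start y=0.000, vy=9.284 → t=1.895, apex=4.398, x_land=140.838, impact vy=-9.284
  bounce: vy ← 0.74·9.284 = 6.870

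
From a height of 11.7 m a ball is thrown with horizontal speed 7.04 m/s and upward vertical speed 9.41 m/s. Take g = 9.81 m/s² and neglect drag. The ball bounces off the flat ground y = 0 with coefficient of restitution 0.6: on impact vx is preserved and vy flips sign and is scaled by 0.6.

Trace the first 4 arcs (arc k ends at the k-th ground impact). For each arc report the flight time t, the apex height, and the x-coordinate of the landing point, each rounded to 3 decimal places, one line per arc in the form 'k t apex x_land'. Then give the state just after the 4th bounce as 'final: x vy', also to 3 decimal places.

Arc 1: start y=11.700, vy=9.410 → t=2.777, apex=16.213, x_land=19.552, impact vy=-17.835
  bounce: vy ← 0.6·17.835 = 10.701
Arc 2: start y=0.000, vy=10.701 → t=2.182, apex=5.837, x_land=34.911, impact vy=-10.701
  bounce: vy ← 0.6·10.701 = 6.421
Arc 3: start y=0.000, vy=6.421 → t=1.309, apex=2.101, x_land=44.127, impact vy=-6.421
  bounce: vy ← 0.6·6.421 = 3.852
Arc 4: start y=0.000, vy=3.852 → t=0.785, apex=0.756, x_land=49.656, impact vy=-3.852
  bounce: vy ← 0.6·3.852 = 2.311

1 2.777 16.213 19.552
2 2.182 5.837 34.911
3 1.309 2.101 44.127
4 0.785 0.756 49.656
final: 49.656 2.311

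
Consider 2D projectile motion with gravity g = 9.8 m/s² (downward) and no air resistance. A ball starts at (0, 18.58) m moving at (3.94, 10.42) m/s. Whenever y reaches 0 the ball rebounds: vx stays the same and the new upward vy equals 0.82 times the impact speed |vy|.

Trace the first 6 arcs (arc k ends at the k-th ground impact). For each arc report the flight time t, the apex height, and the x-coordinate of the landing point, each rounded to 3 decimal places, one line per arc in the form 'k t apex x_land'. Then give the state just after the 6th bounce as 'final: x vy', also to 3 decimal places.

1 3.282 24.120 12.931
2 3.639 16.218 27.267
3 2.984 10.905 39.022
4 2.447 7.333 48.662
5 2.006 4.930 56.566
6 1.645 3.315 63.048
final: 63.048 6.610

Arc 1: start y=18.580, vy=10.420 → t=3.282, apex=24.120, x_land=12.931, impact vy=-21.743
  bounce: vy ← 0.82·21.743 = 17.829
Arc 2: start y=0.000, vy=17.829 → t=3.639, apex=16.218, x_land=27.267, impact vy=-17.829
  bounce: vy ← 0.82·17.829 = 14.620
Arc 3: start y=0.000, vy=14.620 → t=2.984, apex=10.905, x_land=39.022, impact vy=-14.620
  bounce: vy ← 0.82·14.620 = 11.988
Arc 4: start y=0.000, vy=11.988 → t=2.447, apex=7.333, x_land=48.662, impact vy=-11.988
  bounce: vy ← 0.82·11.988 = 9.830
Arc 5: start y=0.000, vy=9.830 → t=2.006, apex=4.930, x_land=56.566, impact vy=-9.830
  bounce: vy ← 0.82·9.830 = 8.061
Arc 6: start y=0.000, vy=8.061 → t=1.645, apex=3.315, x_land=63.048, impact vy=-8.061
  bounce: vy ← 0.82·8.061 = 6.610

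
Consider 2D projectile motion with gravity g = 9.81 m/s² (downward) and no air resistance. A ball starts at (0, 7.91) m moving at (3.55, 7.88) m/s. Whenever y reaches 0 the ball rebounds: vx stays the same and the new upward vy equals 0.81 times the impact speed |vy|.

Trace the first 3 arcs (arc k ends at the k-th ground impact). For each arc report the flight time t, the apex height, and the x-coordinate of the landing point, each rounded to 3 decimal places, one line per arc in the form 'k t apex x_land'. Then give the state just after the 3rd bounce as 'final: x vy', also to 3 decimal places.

1 2.306 11.075 8.186
2 2.434 7.266 16.827
3 1.972 4.767 23.827
final: 23.827 7.834

Arc 1: start y=7.910, vy=7.880 → t=2.306, apex=11.075, x_land=8.186, impact vy=-14.741
  bounce: vy ← 0.81·14.741 = 11.940
Arc 2: start y=0.000, vy=11.940 → t=2.434, apex=7.266, x_land=16.827, impact vy=-11.940
  bounce: vy ← 0.81·11.940 = 9.671
Arc 3: start y=0.000, vy=9.671 → t=1.972, apex=4.767, x_land=23.827, impact vy=-9.671
  bounce: vy ← 0.81·9.671 = 7.834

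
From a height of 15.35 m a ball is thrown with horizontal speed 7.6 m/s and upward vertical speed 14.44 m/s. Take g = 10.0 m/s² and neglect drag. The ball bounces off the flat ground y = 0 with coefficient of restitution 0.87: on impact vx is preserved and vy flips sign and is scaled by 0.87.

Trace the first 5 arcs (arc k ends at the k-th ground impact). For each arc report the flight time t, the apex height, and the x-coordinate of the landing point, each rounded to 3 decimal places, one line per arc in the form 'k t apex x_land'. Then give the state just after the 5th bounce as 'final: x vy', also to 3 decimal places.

1 3.714 25.776 28.230
2 3.951 19.510 58.255
3 3.437 14.767 84.377
4 2.990 11.177 107.103
5 2.602 8.460 126.874
final: 126.874 11.317

Arc 1: start y=15.350, vy=14.440 → t=3.714, apex=25.776, x_land=28.230, impact vy=-22.705
  bounce: vy ← 0.87·22.705 = 19.753
Arc 2: start y=0.000, vy=19.753 → t=3.951, apex=19.510, x_land=58.255, impact vy=-19.753
  bounce: vy ← 0.87·19.753 = 17.185
Arc 3: start y=0.000, vy=17.185 → t=3.437, apex=14.767, x_land=84.377, impact vy=-17.185
  bounce: vy ← 0.87·17.185 = 14.951
Arc 4: start y=0.000, vy=14.951 → t=2.990, apex=11.177, x_land=107.103, impact vy=-14.951
  bounce: vy ← 0.87·14.951 = 13.008
Arc 5: start y=0.000, vy=13.008 → t=2.602, apex=8.460, x_land=126.874, impact vy=-13.008
  bounce: vy ← 0.87·13.008 = 11.317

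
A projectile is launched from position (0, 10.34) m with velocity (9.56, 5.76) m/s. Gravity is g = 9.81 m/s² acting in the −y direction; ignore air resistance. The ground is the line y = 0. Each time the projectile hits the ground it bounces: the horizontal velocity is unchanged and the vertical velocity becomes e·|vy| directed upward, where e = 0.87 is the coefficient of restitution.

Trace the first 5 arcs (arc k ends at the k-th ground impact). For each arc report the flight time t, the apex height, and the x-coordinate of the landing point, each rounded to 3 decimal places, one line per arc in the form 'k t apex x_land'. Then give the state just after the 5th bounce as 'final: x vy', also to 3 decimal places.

Arc 1: start y=10.340, vy=5.760 → t=2.153, apex=12.031, x_land=20.586, impact vy=-15.364
  bounce: vy ← 0.87·15.364 = 13.367
Arc 2: start y=0.000, vy=13.367 → t=2.725, apex=9.106, x_land=46.637, impact vy=-13.367
  bounce: vy ← 0.87·13.367 = 11.629
Arc 3: start y=0.000, vy=11.629 → t=2.371, apex=6.893, x_land=69.303, impact vy=-11.629
  bounce: vy ← 0.87·11.629 = 10.117
Arc 4: start y=0.000, vy=10.117 → t=2.063, apex=5.217, x_land=89.021, impact vy=-10.117
  bounce: vy ← 0.87·10.117 = 8.802
Arc 5: start y=0.000, vy=8.802 → t=1.794, apex=3.949, x_land=106.176, impact vy=-8.802
  bounce: vy ← 0.87·8.802 = 7.658

1 2.153 12.031 20.586
2 2.725 9.106 46.637
3 2.371 6.893 69.303
4 2.063 5.217 89.021
5 1.794 3.949 106.176
final: 106.176 7.658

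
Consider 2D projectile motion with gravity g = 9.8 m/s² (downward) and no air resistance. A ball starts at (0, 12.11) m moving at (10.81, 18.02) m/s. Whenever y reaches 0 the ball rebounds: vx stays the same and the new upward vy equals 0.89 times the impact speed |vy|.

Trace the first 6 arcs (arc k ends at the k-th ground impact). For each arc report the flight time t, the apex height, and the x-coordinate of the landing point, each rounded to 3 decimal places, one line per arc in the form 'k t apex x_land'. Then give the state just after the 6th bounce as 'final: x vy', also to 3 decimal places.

1 4.258 28.677 46.029
2 4.306 22.715 92.578
3 3.832 17.993 134.008
4 3.411 14.252 170.880
5 3.036 11.289 203.696
6 2.702 8.942 232.902
final: 232.902 11.783

Arc 1: start y=12.110, vy=18.020 → t=4.258, apex=28.677, x_land=46.029, impact vy=-23.708
  bounce: vy ← 0.89·23.708 = 21.100
Arc 2: start y=0.000, vy=21.100 → t=4.306, apex=22.715, x_land=92.578, impact vy=-21.100
  bounce: vy ← 0.89·21.100 = 18.779
Arc 3: start y=0.000, vy=18.779 → t=3.832, apex=17.993, x_land=134.008, impact vy=-18.779
  bounce: vy ← 0.89·18.779 = 16.714
Arc 4: start y=0.000, vy=16.714 → t=3.411, apex=14.252, x_land=170.880, impact vy=-16.714
  bounce: vy ← 0.89·16.714 = 14.875
Arc 5: start y=0.000, vy=14.875 → t=3.036, apex=11.289, x_land=203.696, impact vy=-14.875
  bounce: vy ← 0.89·14.875 = 13.239
Arc 6: start y=0.000, vy=13.239 → t=2.702, apex=8.942, x_land=232.902, impact vy=-13.239
  bounce: vy ← 0.89·13.239 = 11.783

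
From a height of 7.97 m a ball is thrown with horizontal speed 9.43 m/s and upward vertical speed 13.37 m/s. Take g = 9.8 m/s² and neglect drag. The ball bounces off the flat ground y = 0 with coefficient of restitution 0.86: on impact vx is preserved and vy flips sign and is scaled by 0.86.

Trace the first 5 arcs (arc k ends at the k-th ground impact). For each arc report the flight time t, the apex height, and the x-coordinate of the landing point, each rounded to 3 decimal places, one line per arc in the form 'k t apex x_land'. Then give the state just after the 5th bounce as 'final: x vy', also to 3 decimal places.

1 3.232 17.090 30.476
2 3.212 12.640 60.768
3 2.763 9.349 86.818
4 2.376 6.914 109.221
5 2.043 5.114 128.488
final: 128.488 8.610

Arc 1: start y=7.970, vy=13.370 → t=3.232, apex=17.090, x_land=30.476, impact vy=-18.302
  bounce: vy ← 0.86·18.302 = 15.740
Arc 2: start y=0.000, vy=15.740 → t=3.212, apex=12.640, x_land=60.768, impact vy=-15.740
  bounce: vy ← 0.86·15.740 = 13.536
Arc 3: start y=0.000, vy=13.536 → t=2.763, apex=9.349, x_land=86.818, impact vy=-13.536
  bounce: vy ← 0.86·13.536 = 11.641
Arc 4: start y=0.000, vy=11.641 → t=2.376, apex=6.914, x_land=109.221, impact vy=-11.641
  bounce: vy ← 0.86·11.641 = 10.011
Arc 5: start y=0.000, vy=10.011 → t=2.043, apex=5.114, x_land=128.488, impact vy=-10.011
  bounce: vy ← 0.86·10.011 = 8.610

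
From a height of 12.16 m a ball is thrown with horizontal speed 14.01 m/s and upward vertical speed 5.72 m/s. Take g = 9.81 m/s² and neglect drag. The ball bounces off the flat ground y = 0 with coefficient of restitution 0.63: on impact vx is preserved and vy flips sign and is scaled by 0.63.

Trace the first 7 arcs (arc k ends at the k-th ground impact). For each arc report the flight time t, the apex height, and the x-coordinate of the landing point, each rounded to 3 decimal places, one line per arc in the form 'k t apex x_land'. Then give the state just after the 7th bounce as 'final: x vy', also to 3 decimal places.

1 2.262 13.828 31.692
2 2.116 5.488 61.331
3 1.333 2.178 80.003
4 0.840 0.865 91.767
5 0.529 0.343 99.178
6 0.333 0.136 103.847
7 0.210 0.054 106.789
final: 106.789 0.649

Arc 1: start y=12.160, vy=5.720 → t=2.262, apex=13.828, x_land=31.692, impact vy=-16.471
  bounce: vy ← 0.63·16.471 = 10.377
Arc 2: start y=0.000, vy=10.377 → t=2.116, apex=5.488, x_land=61.331, impact vy=-10.377
  bounce: vy ← 0.63·10.377 = 6.537
Arc 3: start y=0.000, vy=6.537 → t=1.333, apex=2.178, x_land=80.003, impact vy=-6.537
  bounce: vy ← 0.63·6.537 = 4.119
Arc 4: start y=0.000, vy=4.119 → t=0.840, apex=0.865, x_land=91.767, impact vy=-4.119
  bounce: vy ← 0.63·4.119 = 2.595
Arc 5: start y=0.000, vy=2.595 → t=0.529, apex=0.343, x_land=99.178, impact vy=-2.595
  bounce: vy ← 0.63·2.595 = 1.635
Arc 6: start y=0.000, vy=1.635 → t=0.333, apex=0.136, x_land=103.847, impact vy=-1.635
  bounce: vy ← 0.63·1.635 = 1.030
Arc 7: start y=0.000, vy=1.030 → t=0.210, apex=0.054, x_land=106.789, impact vy=-1.030
  bounce: vy ← 0.63·1.030 = 0.649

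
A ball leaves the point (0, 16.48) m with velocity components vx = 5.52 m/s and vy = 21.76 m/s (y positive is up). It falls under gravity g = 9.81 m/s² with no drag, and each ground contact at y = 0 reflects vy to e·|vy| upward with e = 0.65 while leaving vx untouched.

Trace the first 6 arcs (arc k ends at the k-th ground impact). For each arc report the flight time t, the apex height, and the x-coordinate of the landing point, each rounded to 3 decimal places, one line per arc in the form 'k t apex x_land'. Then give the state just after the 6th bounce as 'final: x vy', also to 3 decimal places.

1 5.096 40.613 28.128
2 3.741 17.159 48.777
3 2.431 7.250 62.199
4 1.580 3.063 70.923
5 1.027 1.294 76.594
6 0.668 0.547 80.280
final: 80.280 2.129

Arc 1: start y=16.480, vy=21.760 → t=5.096, apex=40.613, x_land=28.128, impact vy=-28.228
  bounce: vy ← 0.65·28.228 = 18.348
Arc 2: start y=0.000, vy=18.348 → t=3.741, apex=17.159, x_land=48.777, impact vy=-18.348
  bounce: vy ← 0.65·18.348 = 11.926
Arc 3: start y=0.000, vy=11.926 → t=2.431, apex=7.250, x_land=62.199, impact vy=-11.926
  bounce: vy ← 0.65·11.926 = 7.752
Arc 4: start y=0.000, vy=7.752 → t=1.580, apex=3.063, x_land=70.923, impact vy=-7.752
  bounce: vy ← 0.65·7.752 = 5.039
Arc 5: start y=0.000, vy=5.039 → t=1.027, apex=1.294, x_land=76.594, impact vy=-5.039
  bounce: vy ← 0.65·5.039 = 3.275
Arc 6: start y=0.000, vy=3.275 → t=0.668, apex=0.547, x_land=80.280, impact vy=-3.275
  bounce: vy ← 0.65·3.275 = 2.129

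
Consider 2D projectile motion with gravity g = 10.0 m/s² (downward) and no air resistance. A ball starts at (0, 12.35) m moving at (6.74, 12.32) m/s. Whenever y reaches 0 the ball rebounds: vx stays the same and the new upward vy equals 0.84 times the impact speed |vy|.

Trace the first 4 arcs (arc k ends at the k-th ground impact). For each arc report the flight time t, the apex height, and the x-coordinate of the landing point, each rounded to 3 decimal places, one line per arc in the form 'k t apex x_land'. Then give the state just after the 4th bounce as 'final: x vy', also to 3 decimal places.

Arc 1: start y=12.350, vy=12.320 → t=3.229, apex=19.939, x_land=21.763, impact vy=-19.970
  bounce: vy ← 0.84·19.970 = 16.774
Arc 2: start y=0.000, vy=16.774 → t=3.355, apex=14.069, x_land=44.375, impact vy=-16.774
  bounce: vy ← 0.84·16.774 = 14.091
Arc 3: start y=0.000, vy=14.091 → t=2.818, apex=9.927, x_land=63.369, impact vy=-14.091
  bounce: vy ← 0.84·14.091 = 11.836
Arc 4: start y=0.000, vy=11.836 → t=2.367, apex=7.005, x_land=79.324, impact vy=-11.836
  bounce: vy ← 0.84·11.836 = 9.942

1 3.229 19.939 21.763
2 3.355 14.069 44.375
3 2.818 9.927 63.369
4 2.367 7.005 79.324
final: 79.324 9.942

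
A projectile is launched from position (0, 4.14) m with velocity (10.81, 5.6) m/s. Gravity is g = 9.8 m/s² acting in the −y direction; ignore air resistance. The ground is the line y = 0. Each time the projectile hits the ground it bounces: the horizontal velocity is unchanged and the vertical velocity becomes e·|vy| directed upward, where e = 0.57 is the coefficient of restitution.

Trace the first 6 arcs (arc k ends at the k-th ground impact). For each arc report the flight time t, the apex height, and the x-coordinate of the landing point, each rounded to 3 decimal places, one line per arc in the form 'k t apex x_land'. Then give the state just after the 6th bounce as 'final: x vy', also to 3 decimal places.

1 1.654 5.740 17.877
2 1.234 1.865 31.215
3 0.703 0.606 38.818
4 0.401 0.197 43.151
5 0.229 0.064 45.621
6 0.130 0.021 47.029
final: 47.029 0.364

Arc 1: start y=4.140, vy=5.600 → t=1.654, apex=5.740, x_land=17.877, impact vy=-10.607
  bounce: vy ← 0.57·10.607 = 6.046
Arc 2: start y=0.000, vy=6.046 → t=1.234, apex=1.865, x_land=31.215, impact vy=-6.046
  bounce: vy ← 0.57·6.046 = 3.446
Arc 3: start y=0.000, vy=3.446 → t=0.703, apex=0.606, x_land=38.818, impact vy=-3.446
  bounce: vy ← 0.57·3.446 = 1.964
Arc 4: start y=0.000, vy=1.964 → t=0.401, apex=0.197, x_land=43.151, impact vy=-1.964
  bounce: vy ← 0.57·1.964 = 1.120
Arc 5: start y=0.000, vy=1.120 → t=0.229, apex=0.064, x_land=45.621, impact vy=-1.120
  bounce: vy ← 0.57·1.120 = 0.638
Arc 6: start y=0.000, vy=0.638 → t=0.130, apex=0.021, x_land=47.029, impact vy=-0.638
  bounce: vy ← 0.57·0.638 = 0.364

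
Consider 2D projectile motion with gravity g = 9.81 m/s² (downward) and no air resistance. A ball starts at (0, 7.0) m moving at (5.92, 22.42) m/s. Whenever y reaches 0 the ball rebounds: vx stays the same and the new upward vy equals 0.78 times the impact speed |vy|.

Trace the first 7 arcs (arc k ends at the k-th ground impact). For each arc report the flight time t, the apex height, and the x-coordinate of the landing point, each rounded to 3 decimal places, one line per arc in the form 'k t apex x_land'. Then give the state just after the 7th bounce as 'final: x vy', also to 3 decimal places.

1 4.864 32.620 28.796
2 4.023 19.846 52.612
3 3.138 12.074 71.188
4 2.448 7.346 85.678
5 1.909 4.469 96.980
6 1.489 2.719 105.795
7 1.161 1.654 112.671
final: 112.671 4.444

Arc 1: start y=7.000, vy=22.420 → t=4.864, apex=32.620, x_land=28.796, impact vy=-25.298
  bounce: vy ← 0.78·25.298 = 19.733
Arc 2: start y=0.000, vy=19.733 → t=4.023, apex=19.846, x_land=52.612, impact vy=-19.733
  bounce: vy ← 0.78·19.733 = 15.391
Arc 3: start y=0.000, vy=15.391 → t=3.138, apex=12.074, x_land=71.188, impact vy=-15.391
  bounce: vy ← 0.78·15.391 = 12.005
Arc 4: start y=0.000, vy=12.005 → t=2.448, apex=7.346, x_land=85.678, impact vy=-12.005
  bounce: vy ← 0.78·12.005 = 9.364
Arc 5: start y=0.000, vy=9.364 → t=1.909, apex=4.469, x_land=96.980, impact vy=-9.364
  bounce: vy ← 0.78·9.364 = 7.304
Arc 6: start y=0.000, vy=7.304 → t=1.489, apex=2.719, x_land=105.795, impact vy=-7.304
  bounce: vy ← 0.78·7.304 = 5.697
Arc 7: start y=0.000, vy=5.697 → t=1.161, apex=1.654, x_land=112.671, impact vy=-5.697
  bounce: vy ← 0.78·5.697 = 4.444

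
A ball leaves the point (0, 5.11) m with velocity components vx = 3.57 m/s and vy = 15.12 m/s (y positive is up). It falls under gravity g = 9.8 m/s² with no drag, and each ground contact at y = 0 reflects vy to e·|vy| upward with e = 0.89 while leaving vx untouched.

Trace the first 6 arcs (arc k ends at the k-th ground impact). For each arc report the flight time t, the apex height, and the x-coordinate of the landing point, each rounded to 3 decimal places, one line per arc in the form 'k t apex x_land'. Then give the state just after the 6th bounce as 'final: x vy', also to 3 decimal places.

Arc 1: start y=5.110, vy=15.120 → t=3.393, apex=16.774, x_land=12.113, impact vy=-18.132
  bounce: vy ← 0.89·18.132 = 16.138
Arc 2: start y=0.000, vy=16.138 → t=3.293, apex=13.287, x_land=23.871, impact vy=-16.138
  bounce: vy ← 0.89·16.138 = 14.362
Arc 3: start y=0.000, vy=14.362 → t=2.931, apex=10.524, x_land=34.335, impact vy=-14.362
  bounce: vy ← 0.89·14.362 = 12.783
Arc 4: start y=0.000, vy=12.783 → t=2.609, apex=8.336, x_land=43.648, impact vy=-12.783
  bounce: vy ← 0.89·12.783 = 11.376
Arc 5: start y=0.000, vy=11.376 → t=2.322, apex=6.603, x_land=51.936, impact vy=-11.376
  bounce: vy ← 0.89·11.376 = 10.125
Arc 6: start y=0.000, vy=10.125 → t=2.066, apex=5.230, x_land=59.313, impact vy=-10.125
  bounce: vy ← 0.89·10.125 = 9.011

1 3.393 16.774 12.113
2 3.293 13.287 23.871
3 2.931 10.524 34.335
4 2.609 8.336 43.648
5 2.322 6.603 51.936
6 2.066 5.230 59.313
final: 59.313 9.011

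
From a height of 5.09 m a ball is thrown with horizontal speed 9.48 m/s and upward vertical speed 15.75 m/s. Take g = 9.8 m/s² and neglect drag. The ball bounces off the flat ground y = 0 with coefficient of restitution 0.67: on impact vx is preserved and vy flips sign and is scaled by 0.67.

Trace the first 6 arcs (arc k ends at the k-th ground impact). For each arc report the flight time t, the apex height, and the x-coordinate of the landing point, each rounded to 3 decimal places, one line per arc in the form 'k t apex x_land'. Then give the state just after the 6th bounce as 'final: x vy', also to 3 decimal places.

Arc 1: start y=5.090, vy=15.750 → t=3.510, apex=17.746, x_land=33.277, impact vy=-18.650
  bounce: vy ← 0.67·18.650 = 12.496
Arc 2: start y=0.000, vy=12.496 → t=2.550, apex=7.966, x_land=57.452, impact vy=-12.496
  bounce: vy ← 0.67·12.496 = 8.372
Arc 3: start y=0.000, vy=8.372 → t=1.709, apex=3.576, x_land=73.649, impact vy=-8.372
  bounce: vy ← 0.67·8.372 = 5.609
Arc 4: start y=0.000, vy=5.609 → t=1.145, apex=1.605, x_land=84.501, impact vy=-5.609
  bounce: vy ← 0.67·5.609 = 3.758
Arc 5: start y=0.000, vy=3.758 → t=0.767, apex=0.721, x_land=91.772, impact vy=-3.758
  bounce: vy ← 0.67·3.758 = 2.518
Arc 6: start y=0.000, vy=2.518 → t=0.514, apex=0.323, x_land=96.644, impact vy=-2.518
  bounce: vy ← 0.67·2.518 = 1.687

1 3.510 17.746 33.277
2 2.550 7.966 57.452
3 1.709 3.576 73.649
4 1.145 1.605 84.501
5 0.767 0.721 91.772
6 0.514 0.323 96.644
final: 96.644 1.687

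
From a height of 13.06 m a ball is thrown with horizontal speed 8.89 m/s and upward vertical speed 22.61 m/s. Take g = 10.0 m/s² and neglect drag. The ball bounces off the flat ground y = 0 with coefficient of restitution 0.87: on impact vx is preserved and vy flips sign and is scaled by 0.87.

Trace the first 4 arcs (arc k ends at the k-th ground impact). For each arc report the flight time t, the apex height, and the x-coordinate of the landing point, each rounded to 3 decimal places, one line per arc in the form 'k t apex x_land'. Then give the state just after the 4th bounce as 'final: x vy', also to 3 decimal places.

Arc 1: start y=13.060, vy=22.610 → t=5.040, apex=38.621, x_land=44.808, impact vy=-27.792
  bounce: vy ← 0.87·27.792 = 24.179
Arc 2: start y=0.000, vy=24.179 → t=4.836, apex=29.232, x_land=87.798, impact vy=-24.179
  bounce: vy ← 0.87·24.179 = 21.036
Arc 3: start y=0.000, vy=21.036 → t=4.207, apex=22.126, x_land=125.200, impact vy=-21.036
  bounce: vy ← 0.87·21.036 = 18.301
Arc 4: start y=0.000, vy=18.301 → t=3.660, apex=16.747, x_land=157.740, impact vy=-18.301
  bounce: vy ← 0.87·18.301 = 15.922

1 5.040 38.621 44.808
2 4.836 29.232 87.798
3 4.207 22.126 125.200
4 3.660 16.747 157.740
final: 157.740 15.922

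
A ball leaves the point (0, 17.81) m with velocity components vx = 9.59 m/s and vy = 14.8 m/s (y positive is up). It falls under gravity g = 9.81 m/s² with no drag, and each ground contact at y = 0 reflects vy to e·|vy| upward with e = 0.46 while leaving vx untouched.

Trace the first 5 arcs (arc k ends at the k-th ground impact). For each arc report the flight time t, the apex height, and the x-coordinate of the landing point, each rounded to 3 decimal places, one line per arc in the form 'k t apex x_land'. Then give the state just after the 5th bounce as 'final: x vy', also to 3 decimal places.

1 3.939 28.974 37.776
2 2.236 6.131 59.219
3 1.029 1.297 69.083
4 0.473 0.275 73.621
5 0.218 0.058 75.708
final: 75.708 0.491

Arc 1: start y=17.810, vy=14.800 → t=3.939, apex=28.974, x_land=37.776, impact vy=-23.843
  bounce: vy ← 0.46·23.843 = 10.968
Arc 2: start y=0.000, vy=10.968 → t=2.236, apex=6.131, x_land=59.219, impact vy=-10.968
  bounce: vy ← 0.46·10.968 = 5.045
Arc 3: start y=0.000, vy=5.045 → t=1.029, apex=1.297, x_land=69.083, impact vy=-5.045
  bounce: vy ← 0.46·5.045 = 2.321
Arc 4: start y=0.000, vy=2.321 → t=0.473, apex=0.275, x_land=73.621, impact vy=-2.321
  bounce: vy ← 0.46·2.321 = 1.068
Arc 5: start y=0.000, vy=1.068 → t=0.218, apex=0.058, x_land=75.708, impact vy=-1.068
  bounce: vy ← 0.46·1.068 = 0.491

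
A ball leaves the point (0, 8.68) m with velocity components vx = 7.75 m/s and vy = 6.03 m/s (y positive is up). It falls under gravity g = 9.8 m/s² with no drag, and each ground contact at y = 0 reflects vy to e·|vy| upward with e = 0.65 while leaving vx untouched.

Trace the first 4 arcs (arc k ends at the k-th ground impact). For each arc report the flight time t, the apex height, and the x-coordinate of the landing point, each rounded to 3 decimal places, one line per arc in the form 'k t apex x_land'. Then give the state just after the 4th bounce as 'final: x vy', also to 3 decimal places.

Arc 1: start y=8.680, vy=6.030 → t=2.082, apex=10.535, x_land=16.132, impact vy=-14.370
  bounce: vy ← 0.65·14.370 = 9.340
Arc 2: start y=0.000, vy=9.340 → t=1.906, apex=4.451, x_land=30.905, impact vy=-9.340
  bounce: vy ← 0.65·9.340 = 6.071
Arc 3: start y=0.000, vy=6.071 → t=1.239, apex=1.881, x_land=40.508, impact vy=-6.071
  bounce: vy ← 0.65·6.071 = 3.946
Arc 4: start y=0.000, vy=3.946 → t=0.805, apex=0.795, x_land=46.749, impact vy=-3.946
  bounce: vy ← 0.65·3.946 = 2.565

1 2.082 10.535 16.132
2 1.906 4.451 30.905
3 1.239 1.881 40.508
4 0.805 0.795 46.749
final: 46.749 2.565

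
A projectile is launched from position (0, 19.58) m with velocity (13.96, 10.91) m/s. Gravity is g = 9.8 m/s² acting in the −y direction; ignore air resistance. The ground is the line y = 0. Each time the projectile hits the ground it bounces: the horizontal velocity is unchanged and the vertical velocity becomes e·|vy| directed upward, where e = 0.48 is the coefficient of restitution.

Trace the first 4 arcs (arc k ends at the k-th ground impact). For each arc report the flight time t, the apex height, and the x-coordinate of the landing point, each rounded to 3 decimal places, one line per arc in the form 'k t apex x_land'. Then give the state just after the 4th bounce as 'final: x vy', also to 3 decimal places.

Arc 1: start y=19.580, vy=10.910 → t=3.401, apex=25.653, x_land=47.483, impact vy=-22.423
  bounce: vy ← 0.48·22.423 = 10.763
Arc 2: start y=0.000, vy=10.763 → t=2.197, apex=5.910, x_land=78.147, impact vy=-10.763
  bounce: vy ← 0.48·10.763 = 5.166
Arc 3: start y=0.000, vy=5.166 → t=1.054, apex=1.362, x_land=92.865, impact vy=-5.166
  bounce: vy ← 0.48·5.166 = 2.480
Arc 4: start y=0.000, vy=2.480 → t=0.506, apex=0.314, x_land=99.930, impact vy=-2.480
  bounce: vy ← 0.48·2.480 = 1.190

1 3.401 25.653 47.483
2 2.197 5.910 78.147
3 1.054 1.362 92.865
4 0.506 0.314 99.930
final: 99.930 1.190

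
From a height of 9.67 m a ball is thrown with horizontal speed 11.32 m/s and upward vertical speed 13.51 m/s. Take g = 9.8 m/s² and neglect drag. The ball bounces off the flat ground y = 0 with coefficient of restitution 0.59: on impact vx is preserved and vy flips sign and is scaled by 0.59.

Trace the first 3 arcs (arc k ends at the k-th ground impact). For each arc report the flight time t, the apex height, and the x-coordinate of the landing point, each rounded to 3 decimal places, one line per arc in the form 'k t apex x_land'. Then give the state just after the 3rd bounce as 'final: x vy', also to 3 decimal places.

Arc 1: start y=9.670, vy=13.510 → t=3.347, apex=18.982, x_land=37.886, impact vy=-19.289
  bounce: vy ← 0.59·19.289 = 11.380
Arc 2: start y=0.000, vy=11.380 → t=2.323, apex=6.608, x_land=64.177, impact vy=-11.380
  bounce: vy ← 0.59·11.380 = 6.714
Arc 3: start y=0.000, vy=6.714 → t=1.370, apex=2.300, x_land=79.688, impact vy=-6.714
  bounce: vy ← 0.59·6.714 = 3.961

1 3.347 18.982 37.886
2 2.323 6.608 64.177
3 1.370 2.300 79.688
final: 79.688 3.961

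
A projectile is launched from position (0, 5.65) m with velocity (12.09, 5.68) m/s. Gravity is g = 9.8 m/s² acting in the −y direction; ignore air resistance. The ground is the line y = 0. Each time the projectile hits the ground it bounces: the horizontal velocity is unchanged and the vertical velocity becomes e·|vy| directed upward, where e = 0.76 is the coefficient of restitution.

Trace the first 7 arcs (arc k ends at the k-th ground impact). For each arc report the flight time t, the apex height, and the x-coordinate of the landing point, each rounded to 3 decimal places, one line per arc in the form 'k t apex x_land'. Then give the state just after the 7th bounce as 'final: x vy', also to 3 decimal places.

1 1.800 7.296 21.760
2 1.855 4.214 44.184
3 1.410 2.434 61.226
4 1.071 1.406 74.179
5 0.814 0.812 84.022
6 0.619 0.469 91.503
7 0.470 0.271 97.189
final: 97.189 1.751

Arc 1: start y=5.650, vy=5.680 → t=1.800, apex=7.296, x_land=21.760, impact vy=-11.958
  bounce: vy ← 0.76·11.958 = 9.088
Arc 2: start y=0.000, vy=9.088 → t=1.855, apex=4.214, x_land=44.184, impact vy=-9.088
  bounce: vy ← 0.76·9.088 = 6.907
Arc 3: start y=0.000, vy=6.907 → t=1.410, apex=2.434, x_land=61.226, impact vy=-6.907
  bounce: vy ← 0.76·6.907 = 5.249
Arc 4: start y=0.000, vy=5.249 → t=1.071, apex=1.406, x_land=74.179, impact vy=-5.249
  bounce: vy ← 0.76·5.249 = 3.990
Arc 5: start y=0.000, vy=3.990 → t=0.814, apex=0.812, x_land=84.022, impact vy=-3.990
  bounce: vy ← 0.76·3.990 = 3.032
Arc 6: start y=0.000, vy=3.032 → t=0.619, apex=0.469, x_land=91.503, impact vy=-3.032
  bounce: vy ← 0.76·3.032 = 2.304
Arc 7: start y=0.000, vy=2.304 → t=0.470, apex=0.271, x_land=97.189, impact vy=-2.304
  bounce: vy ← 0.76·2.304 = 1.751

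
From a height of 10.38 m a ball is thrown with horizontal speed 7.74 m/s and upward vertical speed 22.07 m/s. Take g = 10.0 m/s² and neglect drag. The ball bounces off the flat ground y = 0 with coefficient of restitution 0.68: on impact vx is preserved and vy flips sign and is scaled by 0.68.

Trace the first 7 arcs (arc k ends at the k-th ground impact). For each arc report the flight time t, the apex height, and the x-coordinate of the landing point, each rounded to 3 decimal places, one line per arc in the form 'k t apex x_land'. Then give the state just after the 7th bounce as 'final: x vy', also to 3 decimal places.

1 4.843 34.734 37.482
2 3.585 16.061 65.227
3 2.437 7.427 84.093
4 1.657 3.434 96.922
5 1.127 1.588 105.645
6 0.766 0.734 111.578
7 0.521 0.340 115.611
final: 115.611 1.772

Arc 1: start y=10.380, vy=22.070 → t=4.843, apex=34.734, x_land=37.482, impact vy=-26.357
  bounce: vy ← 0.68·26.357 = 17.923
Arc 2: start y=0.000, vy=17.923 → t=3.585, apex=16.061, x_land=65.227, impact vy=-17.923
  bounce: vy ← 0.68·17.923 = 12.187
Arc 3: start y=0.000, vy=12.187 → t=2.437, apex=7.427, x_land=84.093, impact vy=-12.187
  bounce: vy ← 0.68·12.187 = 8.287
Arc 4: start y=0.000, vy=8.287 → t=1.657, apex=3.434, x_land=96.922, impact vy=-8.287
  bounce: vy ← 0.68·8.287 = 5.635
Arc 5: start y=0.000, vy=5.635 → t=1.127, apex=1.588, x_land=105.645, impact vy=-5.635
  bounce: vy ← 0.68·5.635 = 3.832
Arc 6: start y=0.000, vy=3.832 → t=0.766, apex=0.734, x_land=111.578, impact vy=-3.832
  bounce: vy ← 0.68·3.832 = 2.606
Arc 7: start y=0.000, vy=2.606 → t=0.521, apex=0.340, x_land=115.611, impact vy=-2.606
  bounce: vy ← 0.68·2.606 = 1.772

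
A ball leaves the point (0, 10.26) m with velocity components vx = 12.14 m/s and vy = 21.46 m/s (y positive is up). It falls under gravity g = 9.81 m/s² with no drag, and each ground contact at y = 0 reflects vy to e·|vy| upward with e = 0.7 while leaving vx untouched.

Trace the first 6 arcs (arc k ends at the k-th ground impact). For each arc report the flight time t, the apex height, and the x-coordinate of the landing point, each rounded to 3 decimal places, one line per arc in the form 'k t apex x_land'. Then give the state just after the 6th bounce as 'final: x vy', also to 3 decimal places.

Arc 1: start y=10.260, vy=21.460 → t=4.810, apex=33.733, x_land=58.393, impact vy=-25.726
  bounce: vy ← 0.7·25.726 = 18.008
Arc 2: start y=0.000, vy=18.008 → t=3.671, apex=16.529, x_land=102.964, impact vy=-18.008
  bounce: vy ← 0.7·18.008 = 12.606
Arc 3: start y=0.000, vy=12.606 → t=2.570, apex=8.099, x_land=134.164, impact vy=-12.606
  bounce: vy ← 0.7·12.606 = 8.824
Arc 4: start y=0.000, vy=8.824 → t=1.799, apex=3.969, x_land=156.004, impact vy=-8.824
  bounce: vy ← 0.7·8.824 = 6.177
Arc 5: start y=0.000, vy=6.177 → t=1.259, apex=1.945, x_land=171.292, impact vy=-6.177
  bounce: vy ← 0.7·6.177 = 4.324
Arc 6: start y=0.000, vy=4.324 → t=0.882, apex=0.953, x_land=181.993, impact vy=-4.324
  bounce: vy ← 0.7·4.324 = 3.027

1 4.810 33.733 58.393
2 3.671 16.529 102.964
3 2.570 8.099 134.164
4 1.799 3.969 156.004
5 1.259 1.945 171.292
6 0.882 0.953 181.993
final: 181.993 3.027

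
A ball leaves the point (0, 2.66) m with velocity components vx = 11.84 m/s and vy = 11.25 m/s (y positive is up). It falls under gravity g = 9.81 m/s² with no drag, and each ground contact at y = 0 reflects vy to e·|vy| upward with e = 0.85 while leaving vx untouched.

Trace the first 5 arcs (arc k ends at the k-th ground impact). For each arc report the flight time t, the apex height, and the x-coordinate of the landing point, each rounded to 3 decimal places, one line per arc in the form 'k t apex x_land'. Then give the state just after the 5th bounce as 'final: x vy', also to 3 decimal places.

Arc 1: start y=2.660, vy=11.250 → t=2.510, apex=9.111, x_land=29.714, impact vy=-13.370
  bounce: vy ← 0.85·13.370 = 11.364
Arc 2: start y=0.000, vy=11.364 → t=2.317, apex=6.582, x_land=57.146, impact vy=-11.364
  bounce: vy ← 0.85·11.364 = 9.660
Arc 3: start y=0.000, vy=9.660 → t=1.969, apex=4.756, x_land=80.464, impact vy=-9.660
  bounce: vy ← 0.85·9.660 = 8.211
Arc 4: start y=0.000, vy=8.211 → t=1.674, apex=3.436, x_land=100.283, impact vy=-8.211
  bounce: vy ← 0.85·8.211 = 6.979
Arc 5: start y=0.000, vy=6.979 → t=1.423, apex=2.483, x_land=117.130, impact vy=-6.979
  bounce: vy ← 0.85·6.979 = 5.932

1 2.510 9.111 29.714
2 2.317 6.582 57.146
3 1.969 4.756 80.464
4 1.674 3.436 100.283
5 1.423 2.483 117.130
final: 117.130 5.932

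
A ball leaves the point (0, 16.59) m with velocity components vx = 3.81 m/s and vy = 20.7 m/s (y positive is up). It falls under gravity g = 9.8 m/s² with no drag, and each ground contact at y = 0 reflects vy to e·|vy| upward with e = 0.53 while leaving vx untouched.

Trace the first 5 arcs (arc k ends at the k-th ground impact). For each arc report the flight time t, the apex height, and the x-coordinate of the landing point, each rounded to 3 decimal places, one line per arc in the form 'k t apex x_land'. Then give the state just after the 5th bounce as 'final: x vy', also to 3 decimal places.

1 4.914 38.452 18.721
2 2.969 10.801 30.034
3 1.574 3.034 36.030
4 0.834 0.852 39.208
5 0.442 0.239 40.892
final: 40.892 1.148

Arc 1: start y=16.590, vy=20.700 → t=4.914, apex=38.452, x_land=18.721, impact vy=-27.453
  bounce: vy ← 0.53·27.453 = 14.550
Arc 2: start y=0.000, vy=14.550 → t=2.969, apex=10.801, x_land=30.034, impact vy=-14.550
  bounce: vy ← 0.53·14.550 = 7.711
Arc 3: start y=0.000, vy=7.711 → t=1.574, apex=3.034, x_land=36.030, impact vy=-7.711
  bounce: vy ← 0.53·7.711 = 4.087
Arc 4: start y=0.000, vy=4.087 → t=0.834, apex=0.852, x_land=39.208, impact vy=-4.087
  bounce: vy ← 0.53·4.087 = 2.166
Arc 5: start y=0.000, vy=2.166 → t=0.442, apex=0.239, x_land=40.892, impact vy=-2.166
  bounce: vy ← 0.53·2.166 = 1.148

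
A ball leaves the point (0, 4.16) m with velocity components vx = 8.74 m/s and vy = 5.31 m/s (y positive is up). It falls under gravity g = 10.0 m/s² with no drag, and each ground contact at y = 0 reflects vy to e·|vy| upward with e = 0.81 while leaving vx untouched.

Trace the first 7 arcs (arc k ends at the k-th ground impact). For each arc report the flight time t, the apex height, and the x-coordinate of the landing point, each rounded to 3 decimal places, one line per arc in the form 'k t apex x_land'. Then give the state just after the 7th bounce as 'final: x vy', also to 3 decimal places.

Arc 1: start y=4.160, vy=5.310 → t=1.586, apex=5.570, x_land=13.866, impact vy=-10.554
  bounce: vy ← 0.81·10.554 = 8.549
Arc 2: start y=0.000, vy=8.549 → t=1.710, apex=3.654, x_land=28.809, impact vy=-8.549
  bounce: vy ← 0.81·8.549 = 6.925
Arc 3: start y=0.000, vy=6.925 → t=1.385, apex=2.398, x_land=40.914, impact vy=-6.925
  bounce: vy ← 0.81·6.925 = 5.609
Arc 4: start y=0.000, vy=5.609 → t=1.122, apex=1.573, x_land=50.718, impact vy=-5.609
  bounce: vy ← 0.81·5.609 = 4.543
Arc 5: start y=0.000, vy=4.543 → t=0.909, apex=1.032, x_land=58.660, impact vy=-4.543
  bounce: vy ← 0.81·4.543 = 3.680
Arc 6: start y=0.000, vy=3.680 → t=0.736, apex=0.677, x_land=65.093, impact vy=-3.680
  bounce: vy ← 0.81·3.680 = 2.981
Arc 7: start y=0.000, vy=2.981 → t=0.596, apex=0.444, x_land=70.304, impact vy=-2.981
  bounce: vy ← 0.81·2.981 = 2.415

1 1.586 5.570 13.866
2 1.710 3.654 28.809
3 1.385 2.398 40.914
4 1.122 1.573 50.718
5 0.909 1.032 58.660
6 0.736 0.677 65.093
7 0.596 0.444 70.304
final: 70.304 2.415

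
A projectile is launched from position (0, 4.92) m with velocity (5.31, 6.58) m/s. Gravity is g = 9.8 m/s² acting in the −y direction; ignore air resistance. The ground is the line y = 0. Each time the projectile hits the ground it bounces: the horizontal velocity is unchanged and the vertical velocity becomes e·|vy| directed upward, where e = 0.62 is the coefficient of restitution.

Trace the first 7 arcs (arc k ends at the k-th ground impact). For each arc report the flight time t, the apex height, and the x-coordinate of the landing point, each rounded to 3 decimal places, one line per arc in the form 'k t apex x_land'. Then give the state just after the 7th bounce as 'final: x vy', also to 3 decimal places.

Arc 1: start y=4.920, vy=6.580 → t=1.878, apex=7.129, x_land=9.970, impact vy=-11.821
  bounce: vy ← 0.62·11.821 = 7.329
Arc 2: start y=0.000, vy=7.329 → t=1.496, apex=2.740, x_land=17.912, impact vy=-7.329
  bounce: vy ← 0.62·7.329 = 4.544
Arc 3: start y=0.000, vy=4.544 → t=0.927, apex=1.053, x_land=22.836, impact vy=-4.544
  bounce: vy ← 0.62·4.544 = 2.817
Arc 4: start y=0.000, vy=2.817 → t=0.575, apex=0.405, x_land=25.889, impact vy=-2.817
  bounce: vy ← 0.62·2.817 = 1.747
Arc 5: start y=0.000, vy=1.747 → t=0.356, apex=0.156, x_land=27.782, impact vy=-1.747
  bounce: vy ← 0.62·1.747 = 1.083
Arc 6: start y=0.000, vy=1.083 → t=0.221, apex=0.060, x_land=28.956, impact vy=-1.083
  bounce: vy ← 0.62·1.083 = 0.671
Arc 7: start y=0.000, vy=0.671 → t=0.137, apex=0.023, x_land=29.683, impact vy=-0.671
  bounce: vy ← 0.62·0.671 = 0.416

1 1.878 7.129 9.970
2 1.496 2.740 17.912
3 0.927 1.053 22.836
4 0.575 0.405 25.889
5 0.356 0.156 27.782
6 0.221 0.060 28.956
7 0.137 0.023 29.683
final: 29.683 0.416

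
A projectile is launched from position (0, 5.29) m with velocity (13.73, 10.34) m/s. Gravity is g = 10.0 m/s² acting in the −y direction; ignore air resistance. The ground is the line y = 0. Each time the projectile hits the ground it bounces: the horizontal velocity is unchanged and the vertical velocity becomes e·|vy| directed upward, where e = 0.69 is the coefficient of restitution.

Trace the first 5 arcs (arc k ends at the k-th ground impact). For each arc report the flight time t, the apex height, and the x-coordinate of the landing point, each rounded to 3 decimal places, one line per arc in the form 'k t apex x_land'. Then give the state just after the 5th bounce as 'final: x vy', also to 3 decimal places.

1 2.492 10.636 34.222
2 2.013 5.064 61.856
3 1.389 2.411 80.924
4 0.958 1.148 94.080
5 0.661 0.546 103.159
final: 103.159 2.281

Arc 1: start y=5.290, vy=10.340 → t=2.492, apex=10.636, x_land=34.222, impact vy=-14.585
  bounce: vy ← 0.69·14.585 = 10.063
Arc 2: start y=0.000, vy=10.063 → t=2.013, apex=5.064, x_land=61.856, impact vy=-10.063
  bounce: vy ← 0.69·10.063 = 6.944
Arc 3: start y=0.000, vy=6.944 → t=1.389, apex=2.411, x_land=80.924, impact vy=-6.944
  bounce: vy ← 0.69·6.944 = 4.791
Arc 4: start y=0.000, vy=4.791 → t=0.958, apex=1.148, x_land=94.080, impact vy=-4.791
  bounce: vy ← 0.69·4.791 = 3.306
Arc 5: start y=0.000, vy=3.306 → t=0.661, apex=0.546, x_land=103.159, impact vy=-3.306
  bounce: vy ← 0.69·3.306 = 2.281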